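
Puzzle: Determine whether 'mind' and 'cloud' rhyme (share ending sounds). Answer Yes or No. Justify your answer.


Rime (stressed vowel + following sounds) of 'mind': -ind = /aɪnd/
Rime of 'cloud': -oud = /aʊd/
/aɪnd/ and /aʊd/ are different ending sounds, so the words do not rhyme.

No


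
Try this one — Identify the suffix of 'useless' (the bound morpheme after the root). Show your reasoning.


The word 'useless' = 'use' (root) + '-less' (suffix). The suffix is '-less'.

less


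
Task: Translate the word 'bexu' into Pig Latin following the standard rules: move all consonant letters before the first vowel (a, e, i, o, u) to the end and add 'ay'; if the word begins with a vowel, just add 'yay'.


'bexu': move consonant cluster 'b' to end and add 'ay': 'exubay'.

exubay


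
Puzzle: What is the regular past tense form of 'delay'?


Apply rule: Add -ed. 'delay' becomes 'delayed'.

delayed


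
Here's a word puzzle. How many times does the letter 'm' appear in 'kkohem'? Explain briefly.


Letter 'm' in 'kkohem': found at position(s) 6 = 1 occurrence(s).

1


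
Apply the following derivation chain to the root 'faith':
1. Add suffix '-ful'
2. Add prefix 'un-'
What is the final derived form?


Step 1: Add suffix '-ful' to 'faith' = 'faithful'
Step 2: Add prefix 'un-' to 'faithful' = 'unfaithful'

unfaithful


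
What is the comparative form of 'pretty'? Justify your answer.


Apply comparative formation (consonant + y: change y to i, add -er): 'pretty' -> 'prettier'.

prettier


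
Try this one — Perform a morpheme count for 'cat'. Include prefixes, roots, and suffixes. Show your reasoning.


Decomposition: cat (free morpheme) = 1 morpheme(s)

1 morphemes


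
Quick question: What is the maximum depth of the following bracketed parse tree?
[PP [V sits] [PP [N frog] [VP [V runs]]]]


Count bracket nesting levels:
'[' at pos 0: depth = 1
'[' at pos 4: depth = 2
'[' at pos 13: depth = 2
'[' at pos 17: depth = 3
'[' at pos 26: depth = 3
'[' at pos 30: depth = 4
Maximum depth reached: 4

4


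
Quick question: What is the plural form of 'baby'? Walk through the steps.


Apply rule: Change -y to -ies (consonant + y). 'baby' becomes 'babies'.

babies


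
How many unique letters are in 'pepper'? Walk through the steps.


Unique letters in 'pepper': {e, p, r} = 3 distinct letters.

3


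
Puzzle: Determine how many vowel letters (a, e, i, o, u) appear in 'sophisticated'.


Vowels in 'sophisticated': o, i, i, a, e = 5 vowels.

5


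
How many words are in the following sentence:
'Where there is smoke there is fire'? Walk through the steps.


Split into words: Where | there | is | smoke | there | is | fire = 7 words.

7


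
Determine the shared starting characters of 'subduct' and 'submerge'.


Compare from the start: 3 characters match: 'sub'. Mismatch at position 4: 'd' vs 'm'.

sub


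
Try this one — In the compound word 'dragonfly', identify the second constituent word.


Split 'dragonfly' into 'dragon' + 'fly'. The second part is 'fly'.

fly


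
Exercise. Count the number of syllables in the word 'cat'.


Break 'cat' into syllables: cat -> cat = 1 syllable

1 syllable


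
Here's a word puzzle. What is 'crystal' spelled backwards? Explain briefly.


Reverse 'crystal' character by character: 'latsyrc'.

latsyrc


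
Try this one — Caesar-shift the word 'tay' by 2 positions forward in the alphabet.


Shift each letter by 2: t -> v, a -> c, y -> a. Result: 'vca'.

vca


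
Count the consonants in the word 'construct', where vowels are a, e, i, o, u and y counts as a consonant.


Consonants in 'construct': c, n, s, t, r, c, t = 7 consonants.

7


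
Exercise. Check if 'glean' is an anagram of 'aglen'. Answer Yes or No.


Sorted letters of 'glean': 'aegln'
Sorted letters of 'aglen': 'aegln'
They match.

Yes


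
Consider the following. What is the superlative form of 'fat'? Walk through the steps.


Apply superlative formation (double final consonant, add -est): 'fat' -> 'fattest'.

fattest


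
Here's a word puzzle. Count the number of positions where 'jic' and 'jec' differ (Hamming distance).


Alignment:
Position 1: 'j' vs 'j' = match
Position 2: 'i' vs 'e' = DIFFER
Position 3: 'c' vs 'c' = match
Total differences: 1

1


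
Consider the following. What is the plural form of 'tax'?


Apply rule: Add -es (sibilant/fricative ending). 'tax' becomes 'taxes'.

taxes


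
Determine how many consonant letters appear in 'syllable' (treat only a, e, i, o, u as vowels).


Consonants in 'syllable': s, y, l, l, b, l = 6 consonants.

6


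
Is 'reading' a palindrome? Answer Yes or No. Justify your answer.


Forward: 'reading'
Reversed: 'gnidaer'
They differ.

No


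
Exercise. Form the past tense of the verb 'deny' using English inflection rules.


Apply rule: Change -y to -ied. 'deny' becomes 'denied'.

denied


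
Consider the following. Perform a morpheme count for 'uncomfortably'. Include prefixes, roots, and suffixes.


Decomposition: un- (prefix) + comfort (root) + -able (suffix) + -ly (suffix) = 4 morpheme(s)

4 morphemes


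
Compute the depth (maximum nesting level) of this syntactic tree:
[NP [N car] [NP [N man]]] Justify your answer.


Count bracket nesting levels:
'[' at pos 0: depth = 1
'[' at pos 4: depth = 2
'[' at pos 12: depth = 2
'[' at pos 16: depth = 3
Maximum depth reached: 3

3


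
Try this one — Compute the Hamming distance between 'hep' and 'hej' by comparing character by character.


Alignment:
Position 1: 'h' vs 'h' = match
Position 2: 'e' vs 'e' = match
Position 3: 'p' vs 'j' = DIFFER
Total differences: 1

1


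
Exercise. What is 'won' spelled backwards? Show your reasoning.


Reverse 'won' character by character: 'now'.

now


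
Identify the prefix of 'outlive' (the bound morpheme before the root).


The word 'outlive' = 'out' (prefix) + 'live' (root). The prefix is 'out'.

out


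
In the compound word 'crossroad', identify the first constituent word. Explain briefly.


Split 'crossroad' into 'cross' + 'road'. The first part is 'cross'.

cross


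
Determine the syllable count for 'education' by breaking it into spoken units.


Break 'education' into syllables: ed-u-ca-tion -> ed | u | ca | tion = 4 syllables

4 syllables


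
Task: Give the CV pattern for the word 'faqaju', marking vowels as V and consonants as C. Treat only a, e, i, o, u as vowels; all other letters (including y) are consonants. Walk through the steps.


Letter mapping: f = C, a = V, q = C, a = V, j = C, u = V.

CVCVCV


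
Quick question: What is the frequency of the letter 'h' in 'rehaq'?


Letter 'h' in 'rehaq': found at position(s) 3 = 1 occurrence(s).

1


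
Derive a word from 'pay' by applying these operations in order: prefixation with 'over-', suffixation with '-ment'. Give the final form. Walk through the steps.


Step 1: Add prefix 'over-' to 'pay' = 'overpay'
Step 2: Add suffix '-ment' to 'overpay' = 'overpayment'

overpayment


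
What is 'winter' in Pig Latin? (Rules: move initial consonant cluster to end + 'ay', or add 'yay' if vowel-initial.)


'winter': move consonant cluster 'w' to end and add 'ay': 'interway'.

interway


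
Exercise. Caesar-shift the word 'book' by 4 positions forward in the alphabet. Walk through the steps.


Shift each letter by 4: b -> f, o -> s, o -> s, k -> o. Result: 'fsso'.

fsso


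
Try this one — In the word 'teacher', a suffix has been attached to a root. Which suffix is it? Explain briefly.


The word 'teacher' = 'teach' (root) + '-er' (suffix). The suffix is '-er'.

er


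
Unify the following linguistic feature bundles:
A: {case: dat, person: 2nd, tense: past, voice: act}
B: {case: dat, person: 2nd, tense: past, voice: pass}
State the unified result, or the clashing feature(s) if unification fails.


Compare features:
case: A=dat vs B=dat -> unified: dat
person: A=2nd vs B=2nd -> unified: 2nd
tense: A=past vs B=past -> unified: past
voice: A=act vs B=pass -> CLASH
Clash detected on feature 'voice' (act vs pass); unification fails.

CLASH on 'voice' (act vs pass)


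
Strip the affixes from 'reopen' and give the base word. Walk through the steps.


Remove prefix 're' from 'reopen' to get root 'open'.

open


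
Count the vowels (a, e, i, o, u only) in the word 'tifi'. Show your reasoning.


Vowels in 'tifi': i, i = 2 vowels.

2


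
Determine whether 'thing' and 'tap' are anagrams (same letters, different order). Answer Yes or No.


Sorted letters of 'thing': 'ghint'
Sorted letters of 'tap': 'apt'
They do not match.

No


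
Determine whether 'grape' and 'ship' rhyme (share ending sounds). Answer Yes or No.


Rime (stressed vowel + following sounds) of 'grape': -ape = /eɪp/
Rime of 'ship': -ip = /ɪp/
/eɪp/ and /ɪp/ are different ending sounds, so the words do not rhyme.

No


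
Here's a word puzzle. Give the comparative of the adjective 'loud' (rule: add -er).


Apply comparative formation (add -er): 'loud' -> 'louder'.

louder


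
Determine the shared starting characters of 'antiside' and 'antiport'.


Compare from the start: 4 characters match: 'anti'. Mismatch at position 5: 's' vs 'p'.

anti


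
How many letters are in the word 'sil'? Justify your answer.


Spell out 'sil' and number each letter: s(1), i(2), l(3). Total: 3 letters.

3


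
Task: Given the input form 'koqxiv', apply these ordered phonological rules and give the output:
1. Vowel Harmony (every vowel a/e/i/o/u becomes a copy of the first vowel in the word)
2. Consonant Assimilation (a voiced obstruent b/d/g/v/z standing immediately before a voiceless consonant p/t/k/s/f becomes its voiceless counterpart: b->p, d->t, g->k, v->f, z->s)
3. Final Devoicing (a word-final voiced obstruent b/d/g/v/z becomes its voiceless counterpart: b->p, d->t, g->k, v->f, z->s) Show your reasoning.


Starting form: 'koqxiv'
Rule 1: Vowel Harmony: all vowels become 'o' (matching first vowel). 'koqxiv' -> 'koqxov'
Rule 2: Consonant Assimilation: no voiced obstruent (b/d/g/v/z) stands immediately before a voiceless consonant (p/t/k/s/f). No change.
Rule 3: Final Devoicing: word-final voiced obstruent 'v' becomes voiceless 'f'. 'koqxov' -> 'koqxof'
Final form: 'koqxof'

koqxof


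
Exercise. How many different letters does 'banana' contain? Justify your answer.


Unique letters in 'banana': {a, b, n} = 3 distinct letters.

3


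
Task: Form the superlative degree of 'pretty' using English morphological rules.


Apply superlative formation (consonant + y: change y to i, add -est): 'pretty' -> 'prettiest'.

prettiest


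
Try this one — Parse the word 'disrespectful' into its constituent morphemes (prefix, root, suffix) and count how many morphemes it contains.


Step 1: Identify prefix: 'dis' (meaning: not/apart)
Step 2: Identify root: 'respect'
Step 3: Identify suffix(es): 'ful'
Decomposition: dis- (prefix: not/apart) + respect (root) + -ful (suffix: full of)
Total morphemes: 3

3 morphemes (dis- (prefix: not/apart) + respect (root) + -ful (suffix: full of))


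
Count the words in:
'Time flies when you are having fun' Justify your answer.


Split into words: Time | flies | when | you | are | having | fun = 7 words.

7


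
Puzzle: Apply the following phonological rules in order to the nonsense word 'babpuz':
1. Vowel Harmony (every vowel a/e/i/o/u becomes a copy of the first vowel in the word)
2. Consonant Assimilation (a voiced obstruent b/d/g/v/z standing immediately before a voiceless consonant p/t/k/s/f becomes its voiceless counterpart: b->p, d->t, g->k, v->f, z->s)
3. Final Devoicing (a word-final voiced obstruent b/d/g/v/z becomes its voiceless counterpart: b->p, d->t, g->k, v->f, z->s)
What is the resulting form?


Starting form: 'babpuz'
Rule 1: Vowel Harmony: all vowels become 'a' (matching first vowel). 'babpuz' -> 'babpaz'
Rule 2: Consonant Assimilation: voiced obstruent before voiceless consonant becomes voiceless ('bp' -> 'pp'). 'babpaz' -> 'bappaz'
Rule 3: Final Devoicing: word-final voiced obstruent 'z' becomes voiceless 's'. 'bappaz' -> 'bappas'
Final form: 'bappas'

bappas


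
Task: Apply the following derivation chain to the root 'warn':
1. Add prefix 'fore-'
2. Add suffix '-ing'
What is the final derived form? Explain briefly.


Step 1: Add prefix 'fore-' to 'warn' = 'forewarn'
Step 2: Add suffix '-ing' to 'forewarn' = 'forewarning'

forewarning


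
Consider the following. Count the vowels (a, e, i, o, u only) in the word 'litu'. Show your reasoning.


Vowels in 'litu': i, u = 2 vowels.

2


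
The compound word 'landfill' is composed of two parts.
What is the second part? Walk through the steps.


Split 'landfill' into 'land' + 'fill'. The second part is 'fill'.

fill


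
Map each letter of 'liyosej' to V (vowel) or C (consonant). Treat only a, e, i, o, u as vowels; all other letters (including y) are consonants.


Letter mapping: l = C, i = V, y = C, o = V, s = C, e = V, j = C.

CVCVCVC


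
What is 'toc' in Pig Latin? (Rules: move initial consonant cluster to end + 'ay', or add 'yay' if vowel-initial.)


'toc': move consonant cluster 't' to end and add 'ay': 'octay'.

octay


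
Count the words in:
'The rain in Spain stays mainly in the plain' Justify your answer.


Split into words: The | rain | in | Spain | stays | mainly | in | the | plain = 9 words.

9


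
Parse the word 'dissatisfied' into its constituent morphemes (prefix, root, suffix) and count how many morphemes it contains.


Step 1: Identify prefix: 'dis' (meaning: not/apart)
Step 2: Identify root: 'satisfy'
Step 3: Identify suffix(es): 'ed'
Decomposition: dis- (prefix: not/apart) + satisfy (root) + -ed (suffix: past)
Total morphemes: 3

3 morphemes (dis- (prefix: not/apart) + satisfy (root) + -ed (suffix: past))


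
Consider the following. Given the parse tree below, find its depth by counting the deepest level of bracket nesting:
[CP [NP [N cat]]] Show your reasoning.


Count bracket nesting levels:
'[' at pos 0: depth = 1
'[' at pos 4: depth = 2
'[' at pos 8: depth = 3
Maximum depth reached: 3

3


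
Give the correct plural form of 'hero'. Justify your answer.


Apply rule: Add -es (consonant + o). 'hero' becomes 'heroes'.

heroes


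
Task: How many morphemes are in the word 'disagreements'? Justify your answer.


Decomposition: dis- (prefix) + agree (root) + -ment (suffix) + -s (plural) = 4 morpheme(s)

4 morphemes


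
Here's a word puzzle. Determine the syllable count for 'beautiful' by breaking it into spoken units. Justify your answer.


Break 'beautiful' into syllables: beau-ti-ful -> beau | ti | ful = 3 syllables

3 syllables


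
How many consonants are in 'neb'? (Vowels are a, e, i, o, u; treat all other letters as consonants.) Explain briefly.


Consonants in 'neb': n, b = 2 consonants.

2


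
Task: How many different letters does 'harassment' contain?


Unique letters in 'harassment': {a, e, h, m, n, r, s, t} = 8 distinct letters.

8


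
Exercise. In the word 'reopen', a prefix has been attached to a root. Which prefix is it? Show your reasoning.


The word 'reopen' = 're' (prefix) + 'open' (root). The prefix is 're'.

re


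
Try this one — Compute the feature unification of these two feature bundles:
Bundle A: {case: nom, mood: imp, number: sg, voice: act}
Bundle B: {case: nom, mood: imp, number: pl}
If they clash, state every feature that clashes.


Compare features:
case: A=nom vs B=nom -> unified: nom
mood: A=imp vs B=imp -> unified: imp
number: A=sg vs B=pl -> CLASH
voice: A=act vs B=_ -> unified: act
Clash detected on feature 'number' (sg vs pl); unification fails.

CLASH on 'number' (sg vs pl)


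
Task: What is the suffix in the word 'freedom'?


The word 'freedom' = 'free' (root) + '-dom' (suffix). The suffix is '-dom'.

dom


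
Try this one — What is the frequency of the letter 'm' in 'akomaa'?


Letter 'm' in 'akomaa': found at position(s) 4 = 1 occurrence(s).

1


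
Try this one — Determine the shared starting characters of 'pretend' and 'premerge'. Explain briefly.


Compare from the start: 3 characters match: 'pre'. Mismatch at position 4: 't' vs 'm'.

pre


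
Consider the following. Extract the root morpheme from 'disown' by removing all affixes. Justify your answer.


Remove prefix 'dis' from 'disown' to get root 'own'.

own


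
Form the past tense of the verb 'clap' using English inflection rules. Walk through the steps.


Apply rule: Double final consonant and add -ed. 'clap' becomes 'clapped'.

clapped


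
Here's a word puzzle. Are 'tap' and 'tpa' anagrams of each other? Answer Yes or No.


Sorted letters of 'tap': 'apt'
Sorted letters of 'tpa': 'apt'
They match.

Yes


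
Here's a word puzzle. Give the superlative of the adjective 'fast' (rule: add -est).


Apply superlative formation (add -est): 'fast' -> 'fastest'.

fastest


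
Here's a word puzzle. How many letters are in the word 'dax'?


Spell out 'dax' and number each letter: d(1), a(2), x(3). Total: 3 letters.

3


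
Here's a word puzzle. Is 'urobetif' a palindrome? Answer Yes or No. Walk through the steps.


Forward: 'urobetif'
Reversed: 'fiteboru'
They differ.

No


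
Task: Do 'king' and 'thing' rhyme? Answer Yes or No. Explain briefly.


Rime (stressed vowel + following sounds) of 'king': -ing = /ɪŋ/
Rime of 'thing': -ing = /ɪŋ/
/ɪŋ/ and /ɪŋ/ are the same ending sound, so the words rhyme.

Yes


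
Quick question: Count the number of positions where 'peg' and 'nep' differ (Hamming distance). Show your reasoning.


Alignment:
Position 1: 'p' vs 'n' = DIFFER
Position 2: 'e' vs 'e' = match
Position 3: 'g' vs 'p' = DIFFER
Total differences: 2

2


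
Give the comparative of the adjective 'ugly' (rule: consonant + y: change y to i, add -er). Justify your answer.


Apply comparative formation (consonant + y: change y to i, add -er): 'ugly' -> 'uglier'.

uglier


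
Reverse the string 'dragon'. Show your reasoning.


Reverse 'dragon' character by character: 'nogard'.

nogard


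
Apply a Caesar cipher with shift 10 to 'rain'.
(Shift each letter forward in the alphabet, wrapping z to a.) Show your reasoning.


Shift each letter by 10: r -> b, a -> k, i -> s, n -> x. Result: 'bksx'.

bksx


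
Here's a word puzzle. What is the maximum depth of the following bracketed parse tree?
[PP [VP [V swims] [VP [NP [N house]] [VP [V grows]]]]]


Count bracket nesting levels:
'[' at pos 0: depth = 1
'[' at pos 4: depth = 2
'[' at pos 8: depth = 3
'[' at pos 18: depth = 3
'[' at pos 22: depth = 4
'[' at pos 26: depth = 5
'[' at pos 37: depth = 4
'[' at pos 41: depth = 5
Maximum depth reached: 5

5


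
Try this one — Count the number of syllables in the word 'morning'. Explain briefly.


Break 'morning' into syllables: morn-ing -> morn | ing = 2 syllables

2 syllables


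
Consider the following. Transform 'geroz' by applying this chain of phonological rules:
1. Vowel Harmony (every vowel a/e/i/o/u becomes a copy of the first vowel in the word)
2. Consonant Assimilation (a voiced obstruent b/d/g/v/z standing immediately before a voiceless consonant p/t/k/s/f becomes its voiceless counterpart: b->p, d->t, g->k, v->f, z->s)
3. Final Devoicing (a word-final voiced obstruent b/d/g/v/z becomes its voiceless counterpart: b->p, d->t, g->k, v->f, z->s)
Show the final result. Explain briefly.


Starting form: 'geroz'
Rule 1: Vowel Harmony: all vowels become 'e' (matching first vowel). 'geroz' -> 'gerez'
Rule 2: Consonant Assimilation: no voiced obstruent (b/d/g/v/z) stands immediately before a voiceless consonant (p/t/k/s/f). No change.
Rule 3: Final Devoicing: word-final voiced obstruent 'z' becomes voiceless 's'. 'gerez' -> 'geres'
Final form: 'geres'

geres


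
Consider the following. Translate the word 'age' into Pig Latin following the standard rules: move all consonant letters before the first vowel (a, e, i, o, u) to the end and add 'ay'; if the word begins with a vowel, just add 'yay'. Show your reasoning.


'age' starts with a vowel, so add 'yay': 'ageyay'.

ageyay


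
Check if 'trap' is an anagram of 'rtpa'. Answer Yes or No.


Sorted letters of 'trap': 'aprt'
Sorted letters of 'rtpa': 'aprt'
They match.

Yes


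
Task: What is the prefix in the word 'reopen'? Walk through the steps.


The word 'reopen' = 're' (prefix) + 'open' (root). The prefix is 're'.

re


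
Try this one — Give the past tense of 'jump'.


Apply rule: Add -ed. 'jump' becomes 'jumped'.

jumped


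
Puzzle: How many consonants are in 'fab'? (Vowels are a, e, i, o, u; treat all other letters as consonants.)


Consonants in 'fab': f, b = 2 consonants.

2


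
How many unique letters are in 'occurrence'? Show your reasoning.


Unique letters in 'occurrence': {c, e, n, o, r, u} = 6 distinct letters.

6


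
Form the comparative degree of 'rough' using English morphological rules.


Apply comparative formation (add -er): 'rough' -> 'rougher'.

rougher


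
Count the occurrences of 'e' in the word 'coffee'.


Letter 'e' in 'coffee': found at position(s) 5, 6 = 2 occurrence(s).

2


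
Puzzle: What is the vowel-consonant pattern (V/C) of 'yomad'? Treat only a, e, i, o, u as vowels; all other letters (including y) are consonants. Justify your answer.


Letter mapping: y = C, o = V, m = C, a = V, d = C.

CVCVC


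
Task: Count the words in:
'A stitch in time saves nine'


Split into words: A | stitch | in | time | saves | nine = 6 words.

6


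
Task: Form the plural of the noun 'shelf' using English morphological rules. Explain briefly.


Apply rule: Change -f to -ves. 'shelf' becomes 'shelves'.

shelves


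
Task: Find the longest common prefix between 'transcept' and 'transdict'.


Compare from the start: 5 characters match: 'trans'. Mismatch at position 6: 'c' vs 'd'.

trans


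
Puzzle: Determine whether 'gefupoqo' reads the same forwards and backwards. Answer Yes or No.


Forward: 'gefupoqo'
Reversed: 'oqopufeg'
They differ.

No


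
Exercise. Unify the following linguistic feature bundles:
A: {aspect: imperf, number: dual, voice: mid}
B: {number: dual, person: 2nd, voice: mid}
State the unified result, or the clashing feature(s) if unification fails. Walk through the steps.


Compare features:
aspect: A=imperf vs B=_ -> unified: imperf
number: A=dual vs B=dual -> unified: dual
person: A=_ vs B=2nd -> unified: 2nd
voice: A=mid vs B=mid -> unified: mid
No clashes found.

Unified: {aspect: imperf, number: dual, person: 2nd, voice: mid}


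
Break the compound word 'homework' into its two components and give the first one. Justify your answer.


Split 'homework' into 'home' + 'work'. The first part is 'home'.

home


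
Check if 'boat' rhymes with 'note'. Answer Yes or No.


Rime (stressed vowel + following sounds) of 'boat': -oat = /oʊt/
Rime of 'note': -ote = /oʊt/
/oʊt/ and /oʊt/ are the same ending sound, so the words rhyme.

Yes


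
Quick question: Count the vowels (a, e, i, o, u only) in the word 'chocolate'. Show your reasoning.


Vowels in 'chocolate': o, o, a, e = 4 vowels.

4


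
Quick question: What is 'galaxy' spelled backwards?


Reverse 'galaxy' character by character: 'yxalag'.

yxalag


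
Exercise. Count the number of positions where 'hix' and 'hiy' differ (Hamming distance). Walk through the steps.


Alignment:
Position 1: 'h' vs 'h' = match
Position 2: 'i' vs 'i' = match
Position 3: 'x' vs 'y' = DIFFER
Total differences: 1

1


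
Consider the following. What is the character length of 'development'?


Spell out 'development' and number each letter: d(1), e(2), v(3), e(4), l(5), o(6), p(7), m(8), e(9), n(10), t(11). Total: 11 letters.

11


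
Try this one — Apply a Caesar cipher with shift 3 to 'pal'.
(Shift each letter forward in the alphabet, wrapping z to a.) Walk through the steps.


Shift each letter by 3: p -> s, a -> d, l -> o. Result: 'sdo'.

sdo


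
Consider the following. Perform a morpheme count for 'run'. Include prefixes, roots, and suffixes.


Decomposition: run (free morpheme) = 1 morpheme(s)

1 morphemes


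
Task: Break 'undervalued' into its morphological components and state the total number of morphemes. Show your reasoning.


Step 1: Identify prefix: 'under' (meaning: beneath/insufficient)
Step 2: Identify root: 'value'
Step 3: Identify suffix(es): 'ed'
Decomposition: under- (prefix: beneath/insufficient) + value (root) + -ed (suffix: past)
Total morphemes: 3

3 morphemes (under- (prefix: beneath/insufficient) + value (root) + -ed (suffix: past))


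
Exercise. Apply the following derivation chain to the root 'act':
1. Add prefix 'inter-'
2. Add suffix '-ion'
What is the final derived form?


Step 1: Add prefix 'inter-' to 'act' = 'interact'
Step 2: Add suffix '-ion' to 'interact' = 'interaction'

interaction


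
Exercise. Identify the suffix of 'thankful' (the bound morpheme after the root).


The word 'thankful' = 'thank' (root) + '-ful' (suffix). The suffix is '-ful'.

ful


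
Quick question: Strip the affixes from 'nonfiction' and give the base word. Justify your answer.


Remove prefix 'non' from 'nonfiction' to get root 'fiction'.

fiction


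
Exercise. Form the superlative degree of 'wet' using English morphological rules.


Apply superlative formation (double final consonant, add -est): 'wet' -> 'wettest'.

wettest


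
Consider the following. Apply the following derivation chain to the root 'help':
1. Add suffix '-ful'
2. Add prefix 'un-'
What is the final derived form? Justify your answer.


Step 1: Add suffix '-ful' to 'help' = 'helpful'
Step 2: Add prefix 'un-' to 'helpful' = 'unhelpful'

unhelpful


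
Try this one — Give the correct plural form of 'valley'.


Apply rule: Add -s. 'valley' becomes 'valleys'.

valleys


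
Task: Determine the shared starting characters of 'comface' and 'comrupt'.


Compare from the start: 3 characters match: 'com'. Mismatch at position 4: 'f' vs 'r'.

com


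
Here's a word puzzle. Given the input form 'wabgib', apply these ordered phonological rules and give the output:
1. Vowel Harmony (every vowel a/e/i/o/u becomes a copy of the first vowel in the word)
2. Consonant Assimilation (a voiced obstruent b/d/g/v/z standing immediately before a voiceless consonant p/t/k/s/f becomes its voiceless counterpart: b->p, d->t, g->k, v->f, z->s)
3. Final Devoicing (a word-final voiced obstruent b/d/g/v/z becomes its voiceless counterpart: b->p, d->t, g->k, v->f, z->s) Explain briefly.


Starting form: 'wabgib'
Rule 1: Vowel Harmony: all vowels become 'a' (matching first vowel). 'wabgib' -> 'wabgab'
Rule 2: Consonant Assimilation: no voiced obstruent (b/d/g/v/z) stands immediately before a voiceless consonant (p/t/k/s/f). No change.
Rule 3: Final Devoicing: word-final voiced obstruent 'b' becomes voiceless 'p'. 'wabgab' -> 'wabgap'
Final form: 'wabgap'

wabgap


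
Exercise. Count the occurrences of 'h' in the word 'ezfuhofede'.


Letter 'h' in 'ezfuhofede': found at position(s) 5 = 1 occurrence(s).

1


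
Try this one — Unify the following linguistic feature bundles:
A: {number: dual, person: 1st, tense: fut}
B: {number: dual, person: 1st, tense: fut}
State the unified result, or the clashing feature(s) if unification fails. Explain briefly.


Compare features:
number: A=dual vs B=dual -> unified: dual
person: A=1st vs B=1st -> unified: 1st
tense: A=fut vs B=fut -> unified: fut
No clashes found.

Unified: {number: dual, person: 1st, tense: fut}


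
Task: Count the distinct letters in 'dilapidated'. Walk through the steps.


Unique letters in 'dilapidated': {a, d, e, i, l, p, t} = 7 distinct letters.

7


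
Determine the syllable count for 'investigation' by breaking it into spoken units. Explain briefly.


Break 'investigation' into syllables: in-ves-ti-ga-tion -> in | ves | ti | ga | tion = 5 syllables

5 syllables


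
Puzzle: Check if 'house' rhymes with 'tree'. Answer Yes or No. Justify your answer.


Rime (stressed vowel + following sounds) of 'house': -ouse = /aʊs/
Rime of 'tree': -ee = /iː/
/aʊs/ and /iː/ are different ending sounds, so the words do not rhyme.

No


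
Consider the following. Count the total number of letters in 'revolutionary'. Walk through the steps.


Spell out 'revolutionary' and number each letter: r(1), e(2), v(3), o(4), l(5), u(6), t(7), i(8), o(9), n(10), a(11), r(12), y(13). Total: 13 letters.

13


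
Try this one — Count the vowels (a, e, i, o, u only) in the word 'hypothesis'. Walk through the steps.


Vowels in 'hypothesis': o, e, i = 3 vowels.

3


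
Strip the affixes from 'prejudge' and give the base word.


Remove prefix 'pre' from 'prejudge' to get root 'judge'.

judge


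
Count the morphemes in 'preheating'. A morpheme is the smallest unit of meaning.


Decomposition: pre- (prefix) + heat (root) + -ing (suffix) = 3 morpheme(s)

3 morphemes


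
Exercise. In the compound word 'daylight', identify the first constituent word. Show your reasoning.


Split 'daylight' into 'day' + 'light'. The first part is 'day'.

day


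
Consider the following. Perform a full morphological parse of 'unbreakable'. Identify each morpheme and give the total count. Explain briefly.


Step 1: Identify prefix: 'un' (meaning: not/reverse)
Step 2: Identify root: 'break'
Step 3: Identify suffix(es): 'able'
Decomposition: un- (prefix: not/reverse) + break (root) + -able (suffix: capable of)
Total morphemes: 3

3 morphemes (un- (prefix: not/reverse) + break (root) + -able (suffix: capable of))


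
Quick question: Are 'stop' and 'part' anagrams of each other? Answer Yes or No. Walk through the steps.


Sorted letters of 'stop': 'opst'
Sorted letters of 'part': 'aprt'
They do not match.

No


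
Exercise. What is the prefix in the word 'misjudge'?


The word 'misjudge' = 'mis' (prefix) + 'judge' (root). The prefix is 'mis'.

mis


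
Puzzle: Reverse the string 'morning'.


Reverse 'morning' character by character: 'gninrom'.

gninrom


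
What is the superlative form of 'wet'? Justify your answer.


Apply superlative formation (double final consonant, add -est): 'wet' -> 'wettest'.

wettest


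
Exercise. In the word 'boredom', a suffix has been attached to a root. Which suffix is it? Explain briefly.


The word 'boredom' = 'bore' (root) + '-dom' (suffix). The suffix is '-dom'.

dom


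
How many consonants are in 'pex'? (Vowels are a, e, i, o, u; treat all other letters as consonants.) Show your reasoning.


Consonants in 'pex': p, x = 2 consonants.

2


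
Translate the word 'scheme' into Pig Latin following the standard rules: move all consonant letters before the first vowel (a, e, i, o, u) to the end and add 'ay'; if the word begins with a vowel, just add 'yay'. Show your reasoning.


'scheme': move consonant cluster 'sch' to end and add 'ay': 'emeschay'.

emeschay


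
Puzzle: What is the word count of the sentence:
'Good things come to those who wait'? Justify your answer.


Split into words: Good | things | come | to | those | who | wait = 7 words.

7


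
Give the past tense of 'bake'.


Apply rule: Add -d (word ends in -e). 'bake' becomes 'baked'.

baked


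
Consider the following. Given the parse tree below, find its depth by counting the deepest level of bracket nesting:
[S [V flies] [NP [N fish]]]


Count bracket nesting levels:
'[' at pos 0: depth = 1
'[' at pos 3: depth = 2
'[' at pos 13: depth = 2
'[' at pos 17: depth = 3
Maximum depth reached: 3

3


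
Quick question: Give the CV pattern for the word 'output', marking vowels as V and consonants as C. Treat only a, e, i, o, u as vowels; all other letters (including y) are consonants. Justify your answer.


Letter mapping: o = V, u = V, t = C, p = C, u = V, t = C.

VVCCVC


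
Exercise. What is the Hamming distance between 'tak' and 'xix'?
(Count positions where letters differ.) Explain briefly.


Alignment:
Position 1: 't' vs 'x' = DIFFER
Position 2: 'a' vs 'i' = DIFFER
Position 3: 'k' vs 'x' = DIFFER
Total differences: 3

3


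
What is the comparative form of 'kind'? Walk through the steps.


Apply comparative formation (add -er): 'kind' -> 'kinder'.

kinder


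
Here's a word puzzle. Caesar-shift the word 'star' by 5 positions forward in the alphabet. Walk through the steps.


Shift each letter by 5: s -> x, t -> y, a -> f, r -> w. Result: 'xyfw'.

xyfw


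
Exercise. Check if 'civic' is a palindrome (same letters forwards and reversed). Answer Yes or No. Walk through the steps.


Forward: 'civic'
Reversed: 'civic'
They are identical.

Yes


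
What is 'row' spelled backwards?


Reverse 'row' character by character: 'wor'.

wor


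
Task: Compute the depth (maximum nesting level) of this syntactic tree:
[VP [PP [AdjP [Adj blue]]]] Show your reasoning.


Count bracket nesting levels:
'[' at pos 0: depth = 1
'[' at pos 4: depth = 2
'[' at pos 8: depth = 3
'[' at pos 14: depth = 4
Maximum depth reached: 4

4


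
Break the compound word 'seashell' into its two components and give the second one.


Split 'seashell' into 'sea' + 'shell'. The second part is 'shell'.

shell


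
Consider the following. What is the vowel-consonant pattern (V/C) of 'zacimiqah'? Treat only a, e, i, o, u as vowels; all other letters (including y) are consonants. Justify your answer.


Letter mapping: z = C, a = V, c = C, i = V, m = C, i = V, q = C, a = V, h = C.

CVCVCVCVC


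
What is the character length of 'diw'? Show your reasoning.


Spell out 'diw' and number each letter: d(1), i(2), w(3). Total: 3 letters.

3


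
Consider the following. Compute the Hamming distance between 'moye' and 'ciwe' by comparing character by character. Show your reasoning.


Alignment:
Position 1: 'm' vs 'c' = DIFFER
Position 2: 'o' vs 'i' = DIFFER
Position 3: 'y' vs 'w' = DIFFER
Position 4: 'e' vs 'e' = match
Total differences: 3

3


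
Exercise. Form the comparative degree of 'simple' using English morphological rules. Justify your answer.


Apply comparative formation (ends in e: add -r): 'simple' -> 'simpler'.

simpler


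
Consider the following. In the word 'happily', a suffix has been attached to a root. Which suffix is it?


The word 'happily' = 'happy' (root) + '-ly' (suffix). The suffix is '-ly'.

ly


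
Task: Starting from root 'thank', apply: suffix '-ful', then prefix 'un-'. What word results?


Step 1: Add suffix '-ful' to 'thank' = 'thankful'
Step 2: Add prefix 'un-' to 'thankful' = 'unthankful'

unthankful


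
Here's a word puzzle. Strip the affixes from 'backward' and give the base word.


Remove suffix '-ward' from 'backward' to get root 'back'.

back


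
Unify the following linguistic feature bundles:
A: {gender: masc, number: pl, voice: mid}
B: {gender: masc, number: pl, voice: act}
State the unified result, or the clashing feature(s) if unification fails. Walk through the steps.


Compare features:
gender: A=masc vs B=masc -> unified: masc
number: A=pl vs B=pl -> unified: pl
voice: A=mid vs B=act -> CLASH
Clash detected on feature 'voice' (mid vs act); unification fails.

CLASH on 'voice' (mid vs act)


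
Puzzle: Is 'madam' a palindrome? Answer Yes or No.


Forward: 'madam'
Reversed: 'madam'
They are identical.

Yes


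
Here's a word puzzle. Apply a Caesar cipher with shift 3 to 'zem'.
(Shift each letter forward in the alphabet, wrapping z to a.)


Shift each letter by 3: z -> c, e -> h, m -> p. Result: 'chp'.

chp


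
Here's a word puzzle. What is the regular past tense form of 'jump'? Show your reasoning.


Apply rule: Add -ed. 'jump' becomes 'jumped'.

jumped


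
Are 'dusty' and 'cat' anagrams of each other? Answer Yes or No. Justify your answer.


Sorted letters of 'dusty': 'dstuy'
Sorted letters of 'cat': 'act'
They do not match.

No


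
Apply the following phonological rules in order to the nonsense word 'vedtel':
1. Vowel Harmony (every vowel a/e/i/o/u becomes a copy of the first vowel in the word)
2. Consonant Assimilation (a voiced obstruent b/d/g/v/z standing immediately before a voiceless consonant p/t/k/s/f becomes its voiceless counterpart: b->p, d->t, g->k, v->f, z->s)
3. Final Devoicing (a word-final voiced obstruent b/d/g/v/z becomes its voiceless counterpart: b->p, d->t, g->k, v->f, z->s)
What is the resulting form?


Starting form: 'vedtel'
Rule 1: Vowel Harmony: all vowels already match. No change.
Rule 2: Consonant Assimilation: voiced obstruent before voiceless consonant becomes voiceless ('dt' -> 'tt'). 'vedtel' -> 'vettel'
Rule 3: Final Devoicing: final consonant 'l' is not one of the voiced obstruents b/d/g/v/z. No change.
Final form: 'vettel'

vettel


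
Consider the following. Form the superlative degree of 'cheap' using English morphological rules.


Apply superlative formation (add -est): 'cheap' -> 'cheapest'.

cheapest


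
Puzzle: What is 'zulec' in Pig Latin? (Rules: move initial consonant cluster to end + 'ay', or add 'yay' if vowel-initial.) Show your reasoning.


'zulec': move consonant cluster 'z' to end and add 'ay': 'uleczay'.

uleczay


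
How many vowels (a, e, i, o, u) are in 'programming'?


Vowels in 'programming': o, a, i = 3 vowels.

3


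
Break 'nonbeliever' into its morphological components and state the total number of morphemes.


Step 1: Identify prefix: 'non' (meaning: not)
Step 2: Identify root: 'believe'
Step 3: Identify suffix(es): 'er'
Decomposition: non- (prefix: not) + believe (root) + -er (suffix: one who)
Total morphemes: 3

3 morphemes (non- (prefix: not) + believe (root) + -er (suffix: one who))


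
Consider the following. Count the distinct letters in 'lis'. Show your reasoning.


Unique letters in 'lis': {i, l, s} = 3 distinct letters.

3


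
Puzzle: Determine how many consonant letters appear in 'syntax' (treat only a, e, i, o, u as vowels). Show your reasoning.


Consonants in 'syntax': s, y, n, t, x = 5 consonants.

5


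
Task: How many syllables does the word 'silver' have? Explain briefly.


Break 'silver' into syllables: sil-ver -> sil | ver = 2 syllables

2 syllables


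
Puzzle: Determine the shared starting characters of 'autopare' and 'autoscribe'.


Compare from the start: 4 characters match: 'auto'. Mismatch at position 5: 'p' vs 's'.

auto


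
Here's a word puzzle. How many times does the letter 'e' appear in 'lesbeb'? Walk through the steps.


Letter 'e' in 'lesbeb': found at position(s) 2, 5 = 2 occurrence(s).

2


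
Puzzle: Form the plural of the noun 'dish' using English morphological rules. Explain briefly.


Apply rule: Add -es (sibilant/fricative ending). 'dish' becomes 'dishes'.

dishes


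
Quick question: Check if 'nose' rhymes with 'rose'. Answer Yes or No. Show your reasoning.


Rime (stressed vowel + following sounds) of 'nose': -ose = /oʊz/
Rime of 'rose': -ose = /oʊz/
/oʊz/ and /oʊz/ are the same ending sound, so the words rhyme.

Yes


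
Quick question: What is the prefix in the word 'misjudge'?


The word 'misjudge' = 'mis' (prefix) + 'judge' (root). The prefix is 'mis'.

mis


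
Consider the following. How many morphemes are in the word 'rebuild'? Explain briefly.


Decomposition: re- (prefix) + build (root) = 2 morpheme(s)

2 morphemes


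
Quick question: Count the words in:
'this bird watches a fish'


Split into words: this | bird | watches | a | fish = 5 words.

5


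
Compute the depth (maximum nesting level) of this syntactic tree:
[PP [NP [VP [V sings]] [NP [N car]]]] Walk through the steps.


Count bracket nesting levels:
'[' at pos 0: depth = 1
'[' at pos 4: depth = 2
'[' at pos 8: depth = 3
'[' at pos 12: depth = 4
'[' at pos 23: depth = 3
'[' at pos 27: depth = 4
Maximum depth reached: 4

4
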